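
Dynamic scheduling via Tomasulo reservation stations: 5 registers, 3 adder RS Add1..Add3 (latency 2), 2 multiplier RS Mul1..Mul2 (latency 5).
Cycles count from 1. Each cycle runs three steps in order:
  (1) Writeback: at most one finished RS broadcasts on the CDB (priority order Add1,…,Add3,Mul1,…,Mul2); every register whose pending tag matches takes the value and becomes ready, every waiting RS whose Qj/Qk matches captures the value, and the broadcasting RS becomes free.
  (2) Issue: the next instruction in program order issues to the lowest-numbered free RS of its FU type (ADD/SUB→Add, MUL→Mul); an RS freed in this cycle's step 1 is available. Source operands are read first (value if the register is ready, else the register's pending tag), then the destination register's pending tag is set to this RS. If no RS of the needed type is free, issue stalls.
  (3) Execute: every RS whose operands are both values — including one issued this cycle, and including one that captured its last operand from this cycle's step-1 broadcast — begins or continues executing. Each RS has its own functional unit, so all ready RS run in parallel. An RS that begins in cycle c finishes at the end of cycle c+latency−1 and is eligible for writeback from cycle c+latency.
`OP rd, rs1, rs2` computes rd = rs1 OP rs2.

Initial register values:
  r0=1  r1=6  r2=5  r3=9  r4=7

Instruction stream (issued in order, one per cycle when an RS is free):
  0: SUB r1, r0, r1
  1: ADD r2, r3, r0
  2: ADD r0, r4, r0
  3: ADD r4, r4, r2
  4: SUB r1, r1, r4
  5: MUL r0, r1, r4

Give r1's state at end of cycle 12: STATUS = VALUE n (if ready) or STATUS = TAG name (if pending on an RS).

cycle 1: issue SUB r1<-Add1 // r0:1,r1:Add1,r2:5,r3:9,r4:7
cycle 2: issue ADD r2<-Add2 // r0:1,r1:Add1,r2:Add2,r3:9,r4:7
cycle 3: CDB Add1=-5; issue ADD r0<-Add1 // r0:Add1,r1:-5,r2:Add2,r3:9,r4:7
cycle 4: CDB Add2=10; issue ADD r4<-Add2 // r0:Add1,r1:-5,r2:10,r3:9,r4:Add2
cycle 5: CDB Add1=8; issue SUB r1<-Add1 // r0:8,r1:Add1,r2:10,r3:9,r4:Add2
cycle 6: CDB Add2=17; issue MUL r0<-Mul1 // r0:Mul1,r1:Add1,r2:10,r3:9,r4:17
cycle 7: - // r0:Mul1,r1:Add1,r2:10,r3:9,r4:17
cycle 8: CDB Add1=-22 // r0:Mul1,r1:-22,r2:10,r3:9,r4:17
cycle 9: - // r0:Mul1,r1:-22,r2:10,r3:9,r4:17
cycle 10: - // r0:Mul1,r1:-22,r2:10,r3:9,r4:17
cycle 11: - // r0:Mul1,r1:-22,r2:10,r3:9,r4:17
cycle 12: - // r0:Mul1,r1:-22,r2:10,r3:9,r4:17

STATUS = VALUE -22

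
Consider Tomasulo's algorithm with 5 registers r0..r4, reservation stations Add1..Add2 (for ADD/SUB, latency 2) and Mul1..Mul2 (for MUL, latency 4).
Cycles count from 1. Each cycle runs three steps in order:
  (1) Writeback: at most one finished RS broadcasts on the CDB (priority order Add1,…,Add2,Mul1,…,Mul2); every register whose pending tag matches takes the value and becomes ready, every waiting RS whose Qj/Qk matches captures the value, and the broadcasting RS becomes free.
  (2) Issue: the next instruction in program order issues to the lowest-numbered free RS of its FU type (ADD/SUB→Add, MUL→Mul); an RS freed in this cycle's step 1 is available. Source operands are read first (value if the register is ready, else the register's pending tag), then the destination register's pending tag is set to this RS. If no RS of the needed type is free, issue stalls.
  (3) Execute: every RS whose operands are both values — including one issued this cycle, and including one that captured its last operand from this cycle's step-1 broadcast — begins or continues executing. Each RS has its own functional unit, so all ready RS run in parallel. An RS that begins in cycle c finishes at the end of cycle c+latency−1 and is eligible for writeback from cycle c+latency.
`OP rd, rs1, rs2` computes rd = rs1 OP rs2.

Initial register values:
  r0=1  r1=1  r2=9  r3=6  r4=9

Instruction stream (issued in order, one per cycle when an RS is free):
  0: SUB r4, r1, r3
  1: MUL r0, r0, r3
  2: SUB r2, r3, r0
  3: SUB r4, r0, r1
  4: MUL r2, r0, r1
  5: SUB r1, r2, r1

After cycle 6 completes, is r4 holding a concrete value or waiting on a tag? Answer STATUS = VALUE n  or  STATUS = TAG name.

STATUS = TAG Add2

c1: issue SUB r4<-Add1 | r0:1,r1:1,r2:9,r3:6,r4:Add1
c2: issue MUL r0<-Mul1 | r0:Mul1,r1:1,r2:9,r3:6,r4:Add1
c3: CDB Add1=-5; issue SUB r2<-Add1 | r0:Mul1,r1:1,r2:Add1,r3:6,r4:-5
c4: issue SUB r4<-Add2 | r0:Mul1,r1:1,r2:Add1,r3:6,r4:Add2
c5: issue MUL r2<-Mul2 | r0:Mul1,r1:1,r2:Mul2,r3:6,r4:Add2
c6: CDB Mul1=6; stall | r0:6,r1:1,r2:Mul2,r3:6,r4:Add2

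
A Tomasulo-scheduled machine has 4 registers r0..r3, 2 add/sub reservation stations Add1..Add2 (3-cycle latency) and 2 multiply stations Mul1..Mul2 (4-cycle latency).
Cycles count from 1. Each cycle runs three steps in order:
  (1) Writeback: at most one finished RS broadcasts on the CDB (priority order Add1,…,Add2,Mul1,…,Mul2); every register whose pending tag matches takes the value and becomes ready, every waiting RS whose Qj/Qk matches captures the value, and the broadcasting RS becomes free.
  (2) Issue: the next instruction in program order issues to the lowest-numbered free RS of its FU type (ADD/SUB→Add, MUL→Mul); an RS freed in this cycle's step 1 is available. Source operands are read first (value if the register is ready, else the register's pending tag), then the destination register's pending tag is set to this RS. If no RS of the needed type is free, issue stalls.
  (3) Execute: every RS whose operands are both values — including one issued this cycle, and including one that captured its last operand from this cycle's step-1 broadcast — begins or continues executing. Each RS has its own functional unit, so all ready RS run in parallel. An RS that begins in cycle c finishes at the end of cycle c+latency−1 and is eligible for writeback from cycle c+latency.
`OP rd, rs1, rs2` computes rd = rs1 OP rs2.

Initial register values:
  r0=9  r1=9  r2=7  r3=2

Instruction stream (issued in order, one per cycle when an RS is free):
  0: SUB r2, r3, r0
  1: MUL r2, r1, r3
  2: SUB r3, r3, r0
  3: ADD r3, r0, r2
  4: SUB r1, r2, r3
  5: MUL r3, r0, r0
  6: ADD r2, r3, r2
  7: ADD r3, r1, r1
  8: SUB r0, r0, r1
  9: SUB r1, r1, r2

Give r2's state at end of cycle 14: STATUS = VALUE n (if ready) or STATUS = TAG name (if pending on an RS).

STATUS = VALUE 99

cycle 1: issue SUB r2<-Add1 // r0:9,r1:9,r2:Add1,r3:2
cycle 2: issue MUL r2<-Mul1 // r0:9,r1:9,r2:Mul1,r3:2
cycle 3: issue SUB r3<-Add2 // r0:9,r1:9,r2:Mul1,r3:Add2
cycle 4: CDB Add1=-7; issue ADD r3<-Add1 // r0:9,r1:9,r2:Mul1,r3:Add1
cycle 5: stall // r0:9,r1:9,r2:Mul1,r3:Add1
cycle 6: CDB Add2=-7; issue SUB r1<-Add2 // r0:9,r1:Add2,r2:Mul1,r3:Add1
cycle 7: CDB Mul1=18; issue MUL r3<-Mul1 // r0:9,r1:Add2,r2:18,r3:Mul1
cycle 8: stall // r0:9,r1:Add2,r2:18,r3:Mul1
cycle 9: stall // r0:9,r1:Add2,r2:18,r3:Mul1
cycle 10: CDB Add1=27; issue ADD r2<-Add1 // r0:9,r1:Add2,r2:Add1,r3:Mul1
cycle 11: CDB Mul1=81; stall // r0:9,r1:Add2,r2:Add1,r3:81
cycle 12: stall // r0:9,r1:Add2,r2:Add1,r3:81
cycle 13: CDB Add2=-9; issue ADD r3<-Add2 // r0:9,r1:-9,r2:Add1,r3:Add2
cycle 14: CDB Add1=99; issue SUB r0<-Add1 // r0:Add1,r1:-9,r2:99,r3:Add2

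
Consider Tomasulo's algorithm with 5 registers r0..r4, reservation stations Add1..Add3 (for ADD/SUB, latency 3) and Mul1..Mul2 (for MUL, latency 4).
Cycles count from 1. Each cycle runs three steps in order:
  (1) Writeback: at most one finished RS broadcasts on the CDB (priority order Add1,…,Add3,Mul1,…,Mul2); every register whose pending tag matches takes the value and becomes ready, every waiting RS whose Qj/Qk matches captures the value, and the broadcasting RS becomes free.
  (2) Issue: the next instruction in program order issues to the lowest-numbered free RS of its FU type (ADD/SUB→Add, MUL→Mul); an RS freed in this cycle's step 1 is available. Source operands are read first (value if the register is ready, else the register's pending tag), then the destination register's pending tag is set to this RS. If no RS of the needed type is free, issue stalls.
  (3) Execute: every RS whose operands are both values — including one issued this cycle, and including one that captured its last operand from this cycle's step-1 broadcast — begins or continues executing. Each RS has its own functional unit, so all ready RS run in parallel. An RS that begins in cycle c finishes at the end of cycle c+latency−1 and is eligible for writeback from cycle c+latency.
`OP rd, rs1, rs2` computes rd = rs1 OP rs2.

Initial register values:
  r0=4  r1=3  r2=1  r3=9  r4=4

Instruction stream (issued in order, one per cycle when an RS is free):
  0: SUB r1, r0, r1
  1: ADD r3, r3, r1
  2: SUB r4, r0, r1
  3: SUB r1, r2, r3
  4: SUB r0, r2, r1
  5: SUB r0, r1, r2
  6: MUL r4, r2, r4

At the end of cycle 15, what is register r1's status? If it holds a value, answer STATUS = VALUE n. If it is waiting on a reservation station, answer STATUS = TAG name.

cycle 1: issue SUB r1<-Add1 // r0:4,r1:Add1,r2:1,r3:9,r4:4
cycle 2: issue ADD r3<-Add2 // r0:4,r1:Add1,r2:1,r3:Add2,r4:4
cycle 3: issue SUB r4<-Add3 // r0:4,r1:Add1,r2:1,r3:Add2,r4:Add3
cycle 4: CDB Add1=1; issue SUB r1<-Add1 // r0:4,r1:Add1,r2:1,r3:Add2,r4:Add3
cycle 5: stall // r0:4,r1:Add1,r2:1,r3:Add2,r4:Add3
cycle 6: stall // r0:4,r1:Add1,r2:1,r3:Add2,r4:Add3
cycle 7: CDB Add2=10; issue SUB r0<-Add2 // r0:Add2,r1:Add1,r2:1,r3:10,r4:Add3
cycle 8: CDB Add3=3; issue SUB r0<-Add3 // r0:Add3,r1:Add1,r2:1,r3:10,r4:3
cycle 9: issue MUL r4<-Mul1 // r0:Add3,r1:Add1,r2:1,r3:10,r4:Mul1
cycle 10: CDB Add1=-9 // r0:Add3,r1:-9,r2:1,r3:10,r4:Mul1
cycle 11: - // r0:Add3,r1:-9,r2:1,r3:10,r4:Mul1
cycle 12: - // r0:Add3,r1:-9,r2:1,r3:10,r4:Mul1
cycle 13: CDB Add2=10 // r0:Add3,r1:-9,r2:1,r3:10,r4:Mul1
cycle 14: CDB Add3=-10 // r0:-10,r1:-9,r2:1,r3:10,r4:Mul1
cycle 15: CDB Mul1=3 // r0:-10,r1:-9,r2:1,r3:10,r4:3

STATUS = VALUE -9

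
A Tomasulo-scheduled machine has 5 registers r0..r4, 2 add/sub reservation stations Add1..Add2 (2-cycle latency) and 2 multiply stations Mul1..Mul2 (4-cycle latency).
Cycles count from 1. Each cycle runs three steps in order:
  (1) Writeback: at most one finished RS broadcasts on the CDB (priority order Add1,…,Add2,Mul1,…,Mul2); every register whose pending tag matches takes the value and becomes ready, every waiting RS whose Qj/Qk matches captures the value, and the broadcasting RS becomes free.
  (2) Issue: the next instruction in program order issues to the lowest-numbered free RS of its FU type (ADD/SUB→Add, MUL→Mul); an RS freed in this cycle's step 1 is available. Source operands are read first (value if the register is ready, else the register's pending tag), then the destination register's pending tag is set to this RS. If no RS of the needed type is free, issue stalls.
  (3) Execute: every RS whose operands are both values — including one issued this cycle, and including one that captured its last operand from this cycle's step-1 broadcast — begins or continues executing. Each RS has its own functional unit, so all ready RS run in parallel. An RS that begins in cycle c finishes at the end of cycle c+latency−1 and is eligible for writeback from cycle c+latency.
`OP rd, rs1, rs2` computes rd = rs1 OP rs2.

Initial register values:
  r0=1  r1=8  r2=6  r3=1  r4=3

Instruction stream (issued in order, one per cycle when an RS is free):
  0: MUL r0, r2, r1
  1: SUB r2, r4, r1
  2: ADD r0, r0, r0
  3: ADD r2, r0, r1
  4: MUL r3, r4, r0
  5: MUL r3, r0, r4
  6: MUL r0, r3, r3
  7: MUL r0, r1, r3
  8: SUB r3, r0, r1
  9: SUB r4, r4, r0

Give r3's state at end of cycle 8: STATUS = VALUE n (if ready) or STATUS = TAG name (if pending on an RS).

STATUS = TAG Mul2

c1: issue MUL r0<-Mul1 | r0:Mul1,r1:8,r2:6,r3:1,r4:3
c2: issue SUB r2<-Add1 | r0:Mul1,r1:8,r2:Add1,r3:1,r4:3
c3: issue ADD r0<-Add2 | r0:Add2,r1:8,r2:Add1,r3:1,r4:3
c4: CDB Add1=-5; issue ADD r2<-Add1 | r0:Add2,r1:8,r2:Add1,r3:1,r4:3
c5: CDB Mul1=48; issue MUL r3<-Mul1 | r0:Add2,r1:8,r2:Add1,r3:Mul1,r4:3
c6: issue MUL r3<-Mul2 | r0:Add2,r1:8,r2:Add1,r3:Mul2,r4:3
c7: CDB Add2=96; stall | r0:96,r1:8,r2:Add1,r3:Mul2,r4:3
c8: stall | r0:96,r1:8,r2:Add1,r3:Mul2,r4:3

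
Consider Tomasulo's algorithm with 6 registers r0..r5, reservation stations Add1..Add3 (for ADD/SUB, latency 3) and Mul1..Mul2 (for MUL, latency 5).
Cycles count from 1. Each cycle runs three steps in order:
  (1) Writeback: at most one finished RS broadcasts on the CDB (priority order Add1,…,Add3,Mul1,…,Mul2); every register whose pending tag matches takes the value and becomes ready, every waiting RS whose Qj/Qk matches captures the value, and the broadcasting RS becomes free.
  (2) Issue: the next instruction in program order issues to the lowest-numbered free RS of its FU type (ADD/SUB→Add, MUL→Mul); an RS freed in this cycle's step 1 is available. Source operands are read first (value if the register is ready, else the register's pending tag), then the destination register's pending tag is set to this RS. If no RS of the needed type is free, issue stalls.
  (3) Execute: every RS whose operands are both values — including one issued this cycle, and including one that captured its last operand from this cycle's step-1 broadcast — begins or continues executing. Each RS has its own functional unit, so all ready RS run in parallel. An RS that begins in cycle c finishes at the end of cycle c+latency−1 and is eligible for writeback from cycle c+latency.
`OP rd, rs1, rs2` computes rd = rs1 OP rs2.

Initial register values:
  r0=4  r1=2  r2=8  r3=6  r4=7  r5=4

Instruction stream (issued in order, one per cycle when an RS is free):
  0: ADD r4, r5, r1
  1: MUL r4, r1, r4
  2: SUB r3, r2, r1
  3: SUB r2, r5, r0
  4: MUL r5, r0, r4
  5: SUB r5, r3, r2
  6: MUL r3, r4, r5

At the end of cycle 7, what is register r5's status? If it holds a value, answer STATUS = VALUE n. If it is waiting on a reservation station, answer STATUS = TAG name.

  c1: issue ADD r4<-Add1  regs: r0:4,r1:2,r2:8,r3:6,r4:Add1,r5:4
  c2: issue MUL r4<-Mul1  regs: r0:4,r1:2,r2:8,r3:6,r4:Mul1,r5:4
  c3: issue SUB r3<-Add2  regs: r0:4,r1:2,r2:8,r3:Add2,r4:Mul1,r5:4
  c4: CDB Add1=6; issue SUB r2<-Add1  regs: r0:4,r1:2,r2:Add1,r3:Add2,r4:Mul1,r5:4
  c5: issue MUL r5<-Mul2  regs: r0:4,r1:2,r2:Add1,r3:Add2,r4:Mul1,r5:Mul2
  c6: CDB Add2=6; issue SUB r5<-Add2  regs: r0:4,r1:2,r2:Add1,r3:6,r4:Mul1,r5:Add2
  c7: CDB Add1=0; stall  regs: r0:4,r1:2,r2:0,r3:6,r4:Mul1,r5:Add2

STATUS = TAG Add2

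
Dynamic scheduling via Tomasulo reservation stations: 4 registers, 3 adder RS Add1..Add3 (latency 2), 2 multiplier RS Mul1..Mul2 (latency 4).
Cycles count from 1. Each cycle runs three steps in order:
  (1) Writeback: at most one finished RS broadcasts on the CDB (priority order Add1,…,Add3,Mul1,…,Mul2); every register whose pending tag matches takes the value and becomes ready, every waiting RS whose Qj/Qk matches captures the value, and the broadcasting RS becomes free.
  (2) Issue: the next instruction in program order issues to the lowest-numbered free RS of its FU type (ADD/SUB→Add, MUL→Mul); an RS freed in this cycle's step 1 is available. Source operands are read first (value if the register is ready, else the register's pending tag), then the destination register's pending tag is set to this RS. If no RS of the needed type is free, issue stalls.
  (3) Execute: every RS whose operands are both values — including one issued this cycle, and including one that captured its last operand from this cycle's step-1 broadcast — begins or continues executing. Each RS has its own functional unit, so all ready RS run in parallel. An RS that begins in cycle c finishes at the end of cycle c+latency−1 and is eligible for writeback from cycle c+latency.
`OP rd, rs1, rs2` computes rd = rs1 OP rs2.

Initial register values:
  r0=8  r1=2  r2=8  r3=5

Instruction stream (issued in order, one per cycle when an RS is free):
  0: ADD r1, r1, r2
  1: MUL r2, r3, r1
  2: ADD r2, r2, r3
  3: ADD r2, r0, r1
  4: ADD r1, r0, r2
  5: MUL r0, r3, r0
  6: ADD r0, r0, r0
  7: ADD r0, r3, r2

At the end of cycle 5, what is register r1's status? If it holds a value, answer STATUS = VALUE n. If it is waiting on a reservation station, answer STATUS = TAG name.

  c1: issue ADD r1<-Add1  regs: r0:8,r1:Add1,r2:8,r3:5
  c2: issue MUL r2<-Mul1  regs: r0:8,r1:Add1,r2:Mul1,r3:5
  c3: CDB Add1=10; issue ADD r2<-Add1  regs: r0:8,r1:10,r2:Add1,r3:5
  c4: issue ADD r2<-Add2  regs: r0:8,r1:10,r2:Add2,r3:5
  c5: issue ADD r1<-Add3  regs: r0:8,r1:Add3,r2:Add2,r3:5

STATUS = TAG Add3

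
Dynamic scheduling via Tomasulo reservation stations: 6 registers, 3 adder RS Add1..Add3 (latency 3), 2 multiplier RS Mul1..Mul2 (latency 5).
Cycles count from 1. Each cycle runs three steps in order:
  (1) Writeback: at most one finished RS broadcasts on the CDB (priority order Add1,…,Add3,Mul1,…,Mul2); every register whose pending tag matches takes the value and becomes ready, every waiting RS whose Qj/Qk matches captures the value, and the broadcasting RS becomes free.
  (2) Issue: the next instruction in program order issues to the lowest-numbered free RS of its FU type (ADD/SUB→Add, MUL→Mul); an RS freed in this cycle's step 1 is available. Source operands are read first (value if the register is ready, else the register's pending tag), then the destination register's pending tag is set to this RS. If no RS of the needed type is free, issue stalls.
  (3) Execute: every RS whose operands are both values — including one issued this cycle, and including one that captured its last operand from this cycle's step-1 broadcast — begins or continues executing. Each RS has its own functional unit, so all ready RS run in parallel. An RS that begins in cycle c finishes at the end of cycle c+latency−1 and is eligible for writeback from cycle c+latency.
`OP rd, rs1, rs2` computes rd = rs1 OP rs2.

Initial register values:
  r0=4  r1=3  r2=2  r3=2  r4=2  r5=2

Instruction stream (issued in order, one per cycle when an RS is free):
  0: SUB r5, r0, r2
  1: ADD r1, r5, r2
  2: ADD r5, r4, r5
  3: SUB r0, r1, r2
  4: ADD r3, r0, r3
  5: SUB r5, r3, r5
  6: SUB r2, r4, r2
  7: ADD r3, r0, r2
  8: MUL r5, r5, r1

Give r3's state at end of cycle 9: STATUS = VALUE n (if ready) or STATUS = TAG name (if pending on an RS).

cycle 1: issue SUB r5<-Add1 // r0:4,r1:3,r2:2,r3:2,r4:2,r5:Add1
cycle 2: issue ADD r1<-Add2 // r0:4,r1:Add2,r2:2,r3:2,r4:2,r5:Add1
cycle 3: issue ADD r5<-Add3 // r0:4,r1:Add2,r2:2,r3:2,r4:2,r5:Add3
cycle 4: CDB Add1=2; issue SUB r0<-Add1 // r0:Add1,r1:Add2,r2:2,r3:2,r4:2,r5:Add3
cycle 5: stall // r0:Add1,r1:Add2,r2:2,r3:2,r4:2,r5:Add3
cycle 6: stall // r0:Add1,r1:Add2,r2:2,r3:2,r4:2,r5:Add3
cycle 7: CDB Add2=4; issue ADD r3<-Add2 // r0:Add1,r1:4,r2:2,r3:Add2,r4:2,r5:Add3
cycle 8: CDB Add3=4; issue SUB r5<-Add3 // r0:Add1,r1:4,r2:2,r3:Add2,r4:2,r5:Add3
cycle 9: stall // r0:Add1,r1:4,r2:2,r3:Add2,r4:2,r5:Add3

STATUS = TAG Add2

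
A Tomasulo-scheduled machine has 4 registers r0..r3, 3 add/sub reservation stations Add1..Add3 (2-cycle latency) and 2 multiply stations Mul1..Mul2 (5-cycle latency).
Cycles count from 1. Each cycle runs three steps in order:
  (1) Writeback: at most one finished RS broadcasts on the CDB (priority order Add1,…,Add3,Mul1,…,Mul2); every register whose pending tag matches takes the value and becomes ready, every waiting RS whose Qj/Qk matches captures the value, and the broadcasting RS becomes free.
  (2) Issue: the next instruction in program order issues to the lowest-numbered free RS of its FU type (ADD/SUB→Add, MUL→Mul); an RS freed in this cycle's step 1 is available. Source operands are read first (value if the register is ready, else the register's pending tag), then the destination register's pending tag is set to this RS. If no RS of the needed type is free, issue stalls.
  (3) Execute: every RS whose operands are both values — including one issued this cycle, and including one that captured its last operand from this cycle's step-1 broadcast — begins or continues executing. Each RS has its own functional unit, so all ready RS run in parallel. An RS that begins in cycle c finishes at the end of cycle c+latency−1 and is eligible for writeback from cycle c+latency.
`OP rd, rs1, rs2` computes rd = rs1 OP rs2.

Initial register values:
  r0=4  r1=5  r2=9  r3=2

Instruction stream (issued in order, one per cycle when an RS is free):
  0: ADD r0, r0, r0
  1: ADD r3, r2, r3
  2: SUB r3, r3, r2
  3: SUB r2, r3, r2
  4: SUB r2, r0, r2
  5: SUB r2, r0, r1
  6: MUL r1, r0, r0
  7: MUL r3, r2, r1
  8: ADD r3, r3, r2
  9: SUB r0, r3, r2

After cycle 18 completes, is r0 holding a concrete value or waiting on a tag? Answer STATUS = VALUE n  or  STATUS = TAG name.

c1: issue ADD r0<-Add1 | r0:Add1,r1:5,r2:9,r3:2
c2: issue ADD r3<-Add2 | r0:Add1,r1:5,r2:9,r3:Add2
c3: CDB Add1=8; issue SUB r3<-Add1 | r0:8,r1:5,r2:9,r3:Add1
c4: CDB Add2=11; issue SUB r2<-Add2 | r0:8,r1:5,r2:Add2,r3:Add1
c5: issue SUB r2<-Add3 | r0:8,r1:5,r2:Add3,r3:Add1
c6: CDB Add1=2; issue SUB r2<-Add1 | r0:8,r1:5,r2:Add1,r3:2
c7: issue MUL r1<-Mul1 | r0:8,r1:Mul1,r2:Add1,r3:2
c8: CDB Add1=3; issue MUL r3<-Mul2 | r0:8,r1:Mul1,r2:3,r3:Mul2
c9: CDB Add2=-7; issue ADD r3<-Add1 | r0:8,r1:Mul1,r2:3,r3:Add1
c10: issue SUB r0<-Add2 | r0:Add2,r1:Mul1,r2:3,r3:Add1
c11: CDB Add3=15 | r0:Add2,r1:Mul1,r2:3,r3:Add1
c12: CDB Mul1=64 | r0:Add2,r1:64,r2:3,r3:Add1
c13: - | r0:Add2,r1:64,r2:3,r3:Add1
c14: - | r0:Add2,r1:64,r2:3,r3:Add1
c15: - | r0:Add2,r1:64,r2:3,r3:Add1
c16: - | r0:Add2,r1:64,r2:3,r3:Add1
c17: CDB Mul2=192 | r0:Add2,r1:64,r2:3,r3:Add1
c18: - | r0:Add2,r1:64,r2:3,r3:Add1

STATUS = TAG Add2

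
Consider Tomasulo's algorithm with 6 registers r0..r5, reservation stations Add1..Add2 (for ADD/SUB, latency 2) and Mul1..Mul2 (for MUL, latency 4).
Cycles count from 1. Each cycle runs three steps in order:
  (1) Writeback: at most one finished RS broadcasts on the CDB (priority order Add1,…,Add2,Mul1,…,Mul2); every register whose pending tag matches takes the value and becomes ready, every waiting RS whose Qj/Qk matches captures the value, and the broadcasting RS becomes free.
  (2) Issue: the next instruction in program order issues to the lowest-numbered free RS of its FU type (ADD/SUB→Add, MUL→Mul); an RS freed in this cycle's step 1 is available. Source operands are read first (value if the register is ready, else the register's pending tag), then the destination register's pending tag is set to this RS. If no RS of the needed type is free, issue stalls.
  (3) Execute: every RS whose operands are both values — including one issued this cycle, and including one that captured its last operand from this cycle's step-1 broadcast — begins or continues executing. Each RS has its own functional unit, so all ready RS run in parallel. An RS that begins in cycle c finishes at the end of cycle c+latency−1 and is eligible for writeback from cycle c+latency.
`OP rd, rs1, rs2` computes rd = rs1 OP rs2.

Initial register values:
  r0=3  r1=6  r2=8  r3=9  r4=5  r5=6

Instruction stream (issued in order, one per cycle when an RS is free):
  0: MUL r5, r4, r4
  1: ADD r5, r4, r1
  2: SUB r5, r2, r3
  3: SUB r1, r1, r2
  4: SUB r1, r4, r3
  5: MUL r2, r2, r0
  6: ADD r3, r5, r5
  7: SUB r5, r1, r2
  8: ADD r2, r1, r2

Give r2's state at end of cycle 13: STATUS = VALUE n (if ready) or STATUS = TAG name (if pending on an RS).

STATUS = VALUE 20

  c1: issue MUL r5<-Mul1  regs: r0:3,r1:6,r2:8,r3:9,r4:5,r5:Mul1
  c2: issue ADD r5<-Add1  regs: r0:3,r1:6,r2:8,r3:9,r4:5,r5:Add1
  c3: issue SUB r5<-Add2  regs: r0:3,r1:6,r2:8,r3:9,r4:5,r5:Add2
  c4: CDB Add1=11; issue SUB r1<-Add1  regs: r0:3,r1:Add1,r2:8,r3:9,r4:5,r5:Add2
  c5: CDB Add2=-1; issue SUB r1<-Add2  regs: r0:3,r1:Add2,r2:8,r3:9,r4:5,r5:-1
  c6: CDB Add1=-2; issue MUL r2<-Mul2  regs: r0:3,r1:Add2,r2:Mul2,r3:9,r4:5,r5:-1
  c7: CDB Add2=-4; issue ADD r3<-Add1  regs: r0:3,r1:-4,r2:Mul2,r3:Add1,r4:5,r5:-1
  c8: CDB Mul1=25; issue SUB r5<-Add2  regs: r0:3,r1:-4,r2:Mul2,r3:Add1,r4:5,r5:Add2
  c9: CDB Add1=-2; issue ADD r2<-Add1  regs: r0:3,r1:-4,r2:Add1,r3:-2,r4:5,r5:Add2
  c10: CDB Mul2=24  regs: r0:3,r1:-4,r2:Add1,r3:-2,r4:5,r5:Add2
  c11: -  regs: r0:3,r1:-4,r2:Add1,r3:-2,r4:5,r5:Add2
  c12: CDB Add1=20  regs: r0:3,r1:-4,r2:20,r3:-2,r4:5,r5:Add2
  c13: CDB Add2=-28  regs: r0:3,r1:-4,r2:20,r3:-2,r4:5,r5:-28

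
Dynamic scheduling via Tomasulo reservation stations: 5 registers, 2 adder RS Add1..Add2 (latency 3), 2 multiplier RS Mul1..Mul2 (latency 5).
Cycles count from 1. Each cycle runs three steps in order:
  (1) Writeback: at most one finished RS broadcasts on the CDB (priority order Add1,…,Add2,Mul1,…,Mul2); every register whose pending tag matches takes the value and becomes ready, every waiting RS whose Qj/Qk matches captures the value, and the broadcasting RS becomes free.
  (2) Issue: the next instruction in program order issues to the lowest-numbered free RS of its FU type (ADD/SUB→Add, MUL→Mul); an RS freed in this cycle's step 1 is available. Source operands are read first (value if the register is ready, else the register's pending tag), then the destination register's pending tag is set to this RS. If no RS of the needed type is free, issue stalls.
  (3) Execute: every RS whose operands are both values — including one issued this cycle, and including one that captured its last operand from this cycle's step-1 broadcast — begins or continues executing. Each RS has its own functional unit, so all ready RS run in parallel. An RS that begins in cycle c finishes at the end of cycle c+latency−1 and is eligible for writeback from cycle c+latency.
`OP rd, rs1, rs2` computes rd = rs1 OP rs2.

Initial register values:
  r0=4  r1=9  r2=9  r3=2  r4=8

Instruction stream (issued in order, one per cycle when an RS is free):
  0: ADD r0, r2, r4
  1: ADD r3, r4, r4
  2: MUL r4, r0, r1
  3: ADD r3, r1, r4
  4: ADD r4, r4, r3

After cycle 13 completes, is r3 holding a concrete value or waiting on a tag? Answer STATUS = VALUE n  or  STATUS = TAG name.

cycle 1: issue ADD r0<-Add1 // r0:Add1,r1:9,r2:9,r3:2,r4:8
cycle 2: issue ADD r3<-Add2 // r0:Add1,r1:9,r2:9,r3:Add2,r4:8
cycle 3: issue MUL r4<-Mul1 // r0:Add1,r1:9,r2:9,r3:Add2,r4:Mul1
cycle 4: CDB Add1=17; issue ADD r3<-Add1 // r0:17,r1:9,r2:9,r3:Add1,r4:Mul1
cycle 5: CDB Add2=16; issue ADD r4<-Add2 // r0:17,r1:9,r2:9,r3:Add1,r4:Add2
cycle 6: - // r0:17,r1:9,r2:9,r3:Add1,r4:Add2
cycle 7: - // r0:17,r1:9,r2:9,r3:Add1,r4:Add2
cycle 8: - // r0:17,r1:9,r2:9,r3:Add1,r4:Add2
cycle 9: CDB Mul1=153 // r0:17,r1:9,r2:9,r3:Add1,r4:Add2
cycle 10: - // r0:17,r1:9,r2:9,r3:Add1,r4:Add2
cycle 11: - // r0:17,r1:9,r2:9,r3:Add1,r4:Add2
cycle 12: CDB Add1=162 // r0:17,r1:9,r2:9,r3:162,r4:Add2
cycle 13: - // r0:17,r1:9,r2:9,r3:162,r4:Add2

STATUS = VALUE 162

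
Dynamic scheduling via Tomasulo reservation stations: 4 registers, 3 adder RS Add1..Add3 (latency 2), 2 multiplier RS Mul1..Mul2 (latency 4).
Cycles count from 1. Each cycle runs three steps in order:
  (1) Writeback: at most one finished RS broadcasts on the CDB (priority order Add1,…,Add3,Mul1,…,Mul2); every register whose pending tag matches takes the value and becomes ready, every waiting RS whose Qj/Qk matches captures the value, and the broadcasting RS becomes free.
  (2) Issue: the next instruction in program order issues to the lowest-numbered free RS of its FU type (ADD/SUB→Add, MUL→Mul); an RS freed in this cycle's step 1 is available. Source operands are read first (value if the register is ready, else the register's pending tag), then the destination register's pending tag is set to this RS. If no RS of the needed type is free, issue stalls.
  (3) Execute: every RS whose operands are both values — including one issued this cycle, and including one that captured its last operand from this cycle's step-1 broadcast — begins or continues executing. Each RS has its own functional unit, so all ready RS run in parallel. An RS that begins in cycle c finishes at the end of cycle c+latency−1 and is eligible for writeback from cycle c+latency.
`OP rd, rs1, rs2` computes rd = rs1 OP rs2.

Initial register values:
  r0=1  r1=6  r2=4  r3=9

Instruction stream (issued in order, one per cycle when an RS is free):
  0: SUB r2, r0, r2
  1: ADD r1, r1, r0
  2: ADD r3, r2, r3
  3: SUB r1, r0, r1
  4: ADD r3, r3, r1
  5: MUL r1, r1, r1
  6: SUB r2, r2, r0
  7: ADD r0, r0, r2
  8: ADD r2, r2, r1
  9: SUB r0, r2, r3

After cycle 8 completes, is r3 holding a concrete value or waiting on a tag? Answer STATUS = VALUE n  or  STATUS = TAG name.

  c1: issue SUB r2<-Add1  regs: r0:1,r1:6,r2:Add1,r3:9
  c2: issue ADD r1<-Add2  regs: r0:1,r1:Add2,r2:Add1,r3:9
  c3: CDB Add1=-3; issue ADD r3<-Add1  regs: r0:1,r1:Add2,r2:-3,r3:Add1
  c4: CDB Add2=7; issue SUB r1<-Add2  regs: r0:1,r1:Add2,r2:-3,r3:Add1
  c5: CDB Add1=6; issue ADD r3<-Add1  regs: r0:1,r1:Add2,r2:-3,r3:Add1
  c6: CDB Add2=-6; issue MUL r1<-Mul1  regs: r0:1,r1:Mul1,r2:-3,r3:Add1
  c7: issue SUB r2<-Add2  regs: r0:1,r1:Mul1,r2:Add2,r3:Add1
  c8: CDB Add1=0; issue ADD r0<-Add1  regs: r0:Add1,r1:Mul1,r2:Add2,r3:0

STATUS = VALUE 0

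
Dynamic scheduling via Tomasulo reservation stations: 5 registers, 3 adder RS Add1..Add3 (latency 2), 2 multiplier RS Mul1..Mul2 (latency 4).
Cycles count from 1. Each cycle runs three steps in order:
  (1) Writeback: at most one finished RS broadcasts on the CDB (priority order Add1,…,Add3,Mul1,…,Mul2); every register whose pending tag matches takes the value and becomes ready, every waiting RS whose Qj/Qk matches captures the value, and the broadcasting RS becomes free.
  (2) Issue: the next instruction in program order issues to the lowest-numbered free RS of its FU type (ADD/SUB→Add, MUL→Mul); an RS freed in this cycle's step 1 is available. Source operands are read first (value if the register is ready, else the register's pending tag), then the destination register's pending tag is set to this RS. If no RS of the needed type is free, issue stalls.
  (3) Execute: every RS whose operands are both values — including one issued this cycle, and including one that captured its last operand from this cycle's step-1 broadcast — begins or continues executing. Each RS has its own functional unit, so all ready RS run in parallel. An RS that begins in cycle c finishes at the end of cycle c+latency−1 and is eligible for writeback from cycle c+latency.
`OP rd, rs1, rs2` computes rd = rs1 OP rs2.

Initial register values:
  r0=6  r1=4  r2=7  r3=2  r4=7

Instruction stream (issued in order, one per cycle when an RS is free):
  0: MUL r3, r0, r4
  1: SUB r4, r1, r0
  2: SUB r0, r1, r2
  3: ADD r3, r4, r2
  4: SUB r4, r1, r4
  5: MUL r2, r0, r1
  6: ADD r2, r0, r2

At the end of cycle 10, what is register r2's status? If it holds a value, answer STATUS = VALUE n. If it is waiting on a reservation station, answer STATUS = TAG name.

STATUS = TAG Add1

c1: issue MUL r3<-Mul1 | r0:6,r1:4,r2:7,r3:Mul1,r4:7
c2: issue SUB r4<-Add1 | r0:6,r1:4,r2:7,r3:Mul1,r4:Add1
c3: issue SUB r0<-Add2 | r0:Add2,r1:4,r2:7,r3:Mul1,r4:Add1
c4: CDB Add1=-2; issue ADD r3<-Add1 | r0:Add2,r1:4,r2:7,r3:Add1,r4:-2
c5: CDB Add2=-3; issue SUB r4<-Add2 | r0:-3,r1:4,r2:7,r3:Add1,r4:Add2
c6: CDB Add1=5; issue MUL r2<-Mul2 | r0:-3,r1:4,r2:Mul2,r3:5,r4:Add2
c7: CDB Add2=6; issue ADD r2<-Add1 | r0:-3,r1:4,r2:Add1,r3:5,r4:6
c8: CDB Mul1=42 | r0:-3,r1:4,r2:Add1,r3:5,r4:6
c9: - | r0:-3,r1:4,r2:Add1,r3:5,r4:6
c10: CDB Mul2=-12 | r0:-3,r1:4,r2:Add1,r3:5,r4:6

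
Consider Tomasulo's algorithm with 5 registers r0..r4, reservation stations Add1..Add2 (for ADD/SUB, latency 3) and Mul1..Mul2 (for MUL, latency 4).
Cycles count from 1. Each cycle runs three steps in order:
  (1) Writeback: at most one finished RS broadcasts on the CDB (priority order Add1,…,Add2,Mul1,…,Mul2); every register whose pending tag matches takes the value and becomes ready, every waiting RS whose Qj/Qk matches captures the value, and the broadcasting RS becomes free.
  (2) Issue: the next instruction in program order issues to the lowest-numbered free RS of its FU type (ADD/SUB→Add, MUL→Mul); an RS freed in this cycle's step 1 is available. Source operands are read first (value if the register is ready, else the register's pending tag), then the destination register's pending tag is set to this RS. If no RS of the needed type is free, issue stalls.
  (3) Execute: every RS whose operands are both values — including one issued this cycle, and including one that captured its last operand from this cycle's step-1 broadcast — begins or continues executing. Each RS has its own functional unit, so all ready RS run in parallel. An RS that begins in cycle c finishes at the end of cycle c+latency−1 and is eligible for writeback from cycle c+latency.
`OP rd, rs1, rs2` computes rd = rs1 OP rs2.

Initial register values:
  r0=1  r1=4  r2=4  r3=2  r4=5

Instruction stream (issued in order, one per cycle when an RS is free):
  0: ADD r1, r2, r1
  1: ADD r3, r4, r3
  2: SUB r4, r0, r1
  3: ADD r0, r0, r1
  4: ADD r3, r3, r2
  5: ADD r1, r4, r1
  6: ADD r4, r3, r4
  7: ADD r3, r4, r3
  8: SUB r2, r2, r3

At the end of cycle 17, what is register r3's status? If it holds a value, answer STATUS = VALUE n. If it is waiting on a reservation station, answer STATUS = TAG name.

cycle 1: issue ADD r1<-Add1 // r0:1,r1:Add1,r2:4,r3:2,r4:5
cycle 2: issue ADD r3<-Add2 // r0:1,r1:Add1,r2:4,r3:Add2,r4:5
cycle 3: stall // r0:1,r1:Add1,r2:4,r3:Add2,r4:5
cycle 4: CDB Add1=8; issue SUB r4<-Add1 // r0:1,r1:8,r2:4,r3:Add2,r4:Add1
cycle 5: CDB Add2=7; issue ADD r0<-Add2 // r0:Add2,r1:8,r2:4,r3:7,r4:Add1
cycle 6: stall // r0:Add2,r1:8,r2:4,r3:7,r4:Add1
cycle 7: CDB Add1=-7; issue ADD r3<-Add1 // r0:Add2,r1:8,r2:4,r3:Add1,r4:-7
cycle 8: CDB Add2=9; issue ADD r1<-Add2 // r0:9,r1:Add2,r2:4,r3:Add1,r4:-7
cycle 9: stall // r0:9,r1:Add2,r2:4,r3:Add1,r4:-7
cycle 10: CDB Add1=11; issue ADD r4<-Add1 // r0:9,r1:Add2,r2:4,r3:11,r4:Add1
cycle 11: CDB Add2=1; issue ADD r3<-Add2 // r0:9,r1:1,r2:4,r3:Add2,r4:Add1
cycle 12: stall // r0:9,r1:1,r2:4,r3:Add2,r4:Add1
cycle 13: CDB Add1=4; issue SUB r2<-Add1 // r0:9,r1:1,r2:Add1,r3:Add2,r4:4
cycle 14: - // r0:9,r1:1,r2:Add1,r3:Add2,r4:4
cycle 15: - // r0:9,r1:1,r2:Add1,r3:Add2,r4:4
cycle 16: CDB Add2=15 // r0:9,r1:1,r2:Add1,r3:15,r4:4
cycle 17: - // r0:9,r1:1,r2:Add1,r3:15,r4:4

STATUS = VALUE 15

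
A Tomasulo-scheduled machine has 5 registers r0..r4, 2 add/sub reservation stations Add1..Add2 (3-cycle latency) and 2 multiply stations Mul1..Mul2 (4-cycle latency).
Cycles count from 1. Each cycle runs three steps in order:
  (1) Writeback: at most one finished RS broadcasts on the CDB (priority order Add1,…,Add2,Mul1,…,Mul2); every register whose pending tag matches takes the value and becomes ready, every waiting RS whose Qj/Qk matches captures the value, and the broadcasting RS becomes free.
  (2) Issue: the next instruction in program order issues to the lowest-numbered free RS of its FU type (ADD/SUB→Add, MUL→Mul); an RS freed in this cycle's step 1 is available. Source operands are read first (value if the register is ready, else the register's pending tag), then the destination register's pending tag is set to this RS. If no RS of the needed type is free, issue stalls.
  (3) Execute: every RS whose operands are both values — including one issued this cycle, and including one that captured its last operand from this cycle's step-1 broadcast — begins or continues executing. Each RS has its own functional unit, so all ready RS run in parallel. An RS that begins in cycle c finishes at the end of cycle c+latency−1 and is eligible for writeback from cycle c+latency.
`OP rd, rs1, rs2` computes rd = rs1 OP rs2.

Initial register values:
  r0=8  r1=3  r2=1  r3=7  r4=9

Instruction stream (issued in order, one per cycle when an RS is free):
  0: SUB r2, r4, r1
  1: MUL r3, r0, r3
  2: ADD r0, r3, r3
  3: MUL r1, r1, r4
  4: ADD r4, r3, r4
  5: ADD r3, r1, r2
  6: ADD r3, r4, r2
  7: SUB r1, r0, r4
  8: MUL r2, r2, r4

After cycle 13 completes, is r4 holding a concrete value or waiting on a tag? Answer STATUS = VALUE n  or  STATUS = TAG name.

STATUS = VALUE 65

cycle 1: issue SUB r2<-Add1 // r0:8,r1:3,r2:Add1,r3:7,r4:9
cycle 2: issue MUL r3<-Mul1 // r0:8,r1:3,r2:Add1,r3:Mul1,r4:9
cycle 3: issue ADD r0<-Add2 // r0:Add2,r1:3,r2:Add1,r3:Mul1,r4:9
cycle 4: CDB Add1=6; issue MUL r1<-Mul2 // r0:Add2,r1:Mul2,r2:6,r3:Mul1,r4:9
cycle 5: issue ADD r4<-Add1 // r0:Add2,r1:Mul2,r2:6,r3:Mul1,r4:Add1
cycle 6: CDB Mul1=56; stall // r0:Add2,r1:Mul2,r2:6,r3:56,r4:Add1
cycle 7: stall // r0:Add2,r1:Mul2,r2:6,r3:56,r4:Add1
cycle 8: CDB Mul2=27; stall // r0:Add2,r1:27,r2:6,r3:56,r4:Add1
cycle 9: CDB Add1=65; issue ADD r3<-Add1 // r0:Add2,r1:27,r2:6,r3:Add1,r4:65
cycle 10: CDB Add2=112; issue ADD r3<-Add2 // r0:112,r1:27,r2:6,r3:Add2,r4:65
cycle 11: stall // r0:112,r1:27,r2:6,r3:Add2,r4:65
cycle 12: CDB Add1=33; issue SUB r1<-Add1 // r0:112,r1:Add1,r2:6,r3:Add2,r4:65
cycle 13: CDB Add2=71; issue MUL r2<-Mul1 // r0:112,r1:Add1,r2:Mul1,r3:71,r4:65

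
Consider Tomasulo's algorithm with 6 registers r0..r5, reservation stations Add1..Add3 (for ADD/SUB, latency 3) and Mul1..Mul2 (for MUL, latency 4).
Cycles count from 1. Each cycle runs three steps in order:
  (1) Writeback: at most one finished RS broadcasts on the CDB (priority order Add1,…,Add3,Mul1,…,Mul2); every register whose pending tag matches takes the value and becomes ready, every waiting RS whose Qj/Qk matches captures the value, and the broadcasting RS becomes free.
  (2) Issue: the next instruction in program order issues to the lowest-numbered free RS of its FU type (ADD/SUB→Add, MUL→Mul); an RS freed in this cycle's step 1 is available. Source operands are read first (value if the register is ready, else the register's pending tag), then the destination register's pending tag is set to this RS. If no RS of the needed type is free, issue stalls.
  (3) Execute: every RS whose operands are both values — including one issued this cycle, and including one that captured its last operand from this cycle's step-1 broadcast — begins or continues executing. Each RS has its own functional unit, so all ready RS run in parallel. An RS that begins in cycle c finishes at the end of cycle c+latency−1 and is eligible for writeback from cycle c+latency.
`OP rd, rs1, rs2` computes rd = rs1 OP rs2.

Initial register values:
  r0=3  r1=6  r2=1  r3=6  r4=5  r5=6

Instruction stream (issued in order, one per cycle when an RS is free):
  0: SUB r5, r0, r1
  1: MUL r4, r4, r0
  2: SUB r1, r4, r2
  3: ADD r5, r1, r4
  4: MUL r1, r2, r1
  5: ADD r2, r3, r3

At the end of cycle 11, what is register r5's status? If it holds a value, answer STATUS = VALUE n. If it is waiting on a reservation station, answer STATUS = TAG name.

cycle 1: issue SUB r5<-Add1 // r0:3,r1:6,r2:1,r3:6,r4:5,r5:Add1
cycle 2: issue MUL r4<-Mul1 // r0:3,r1:6,r2:1,r3:6,r4:Mul1,r5:Add1
cycle 3: issue SUB r1<-Add2 // r0:3,r1:Add2,r2:1,r3:6,r4:Mul1,r5:Add1
cycle 4: CDB Add1=-3; issue ADD r5<-Add1 // r0:3,r1:Add2,r2:1,r3:6,r4:Mul1,r5:Add1
cycle 5: issue MUL r1<-Mul2 // r0:3,r1:Mul2,r2:1,r3:6,r4:Mul1,r5:Add1
cycle 6: CDB Mul1=15; issue ADD r2<-Add3 // r0:3,r1:Mul2,r2:Add3,r3:6,r4:15,r5:Add1
cycle 7: - // r0:3,r1:Mul2,r2:Add3,r3:6,r4:15,r5:Add1
cycle 8: - // r0:3,r1:Mul2,r2:Add3,r3:6,r4:15,r5:Add1
cycle 9: CDB Add2=14 // r0:3,r1:Mul2,r2:Add3,r3:6,r4:15,r5:Add1
cycle 10: CDB Add3=12 // r0:3,r1:Mul2,r2:12,r3:6,r4:15,r5:Add1
cycle 11: - // r0:3,r1:Mul2,r2:12,r3:6,r4:15,r5:Add1

STATUS = TAG Add1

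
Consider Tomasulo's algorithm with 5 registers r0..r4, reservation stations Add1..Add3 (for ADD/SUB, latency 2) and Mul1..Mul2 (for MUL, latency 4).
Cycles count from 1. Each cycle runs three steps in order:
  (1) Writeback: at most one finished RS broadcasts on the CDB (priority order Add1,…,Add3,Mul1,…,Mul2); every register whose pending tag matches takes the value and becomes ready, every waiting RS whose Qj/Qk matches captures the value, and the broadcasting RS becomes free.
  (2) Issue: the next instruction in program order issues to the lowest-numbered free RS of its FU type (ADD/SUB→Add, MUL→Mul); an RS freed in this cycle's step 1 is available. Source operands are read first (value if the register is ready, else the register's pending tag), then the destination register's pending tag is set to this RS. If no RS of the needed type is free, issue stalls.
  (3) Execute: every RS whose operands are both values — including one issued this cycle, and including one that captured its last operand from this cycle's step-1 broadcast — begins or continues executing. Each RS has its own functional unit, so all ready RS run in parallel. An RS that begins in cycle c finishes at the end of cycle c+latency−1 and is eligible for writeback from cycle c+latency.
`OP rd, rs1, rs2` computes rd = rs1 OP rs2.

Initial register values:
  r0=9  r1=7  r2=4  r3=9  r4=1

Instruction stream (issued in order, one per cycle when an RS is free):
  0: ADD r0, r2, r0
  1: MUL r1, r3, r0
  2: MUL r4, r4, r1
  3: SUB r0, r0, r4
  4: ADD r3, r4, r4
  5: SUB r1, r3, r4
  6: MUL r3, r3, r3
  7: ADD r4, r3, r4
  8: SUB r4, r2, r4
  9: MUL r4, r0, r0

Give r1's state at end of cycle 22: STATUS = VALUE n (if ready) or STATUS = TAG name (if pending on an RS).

  c1: issue ADD r0<-Add1  regs: r0:Add1,r1:7,r2:4,r3:9,r4:1
  c2: issue MUL r1<-Mul1  regs: r0:Add1,r1:Mul1,r2:4,r3:9,r4:1
  c3: CDB Add1=13; issue MUL r4<-Mul2  regs: r0:13,r1:Mul1,r2:4,r3:9,r4:Mul2
  c4: issue SUB r0<-Add1  regs: r0:Add1,r1:Mul1,r2:4,r3:9,r4:Mul2
  c5: issue ADD r3<-Add2  regs: r0:Add1,r1:Mul1,r2:4,r3:Add2,r4:Mul2
  c6: issue SUB r1<-Add3  regs: r0:Add1,r1:Add3,r2:4,r3:Add2,r4:Mul2
  c7: CDB Mul1=117; issue MUL r3<-Mul1  regs: r0:Add1,r1:Add3,r2:4,r3:Mul1,r4:Mul2
  c8: stall  regs: r0:Add1,r1:Add3,r2:4,r3:Mul1,r4:Mul2
  c9: stall  regs: r0:Add1,r1:Add3,r2:4,r3:Mul1,r4:Mul2
  c10: stall  regs: r0:Add1,r1:Add3,r2:4,r3:Mul1,r4:Mul2
  c11: CDB Mul2=117; stall  regs: r0:Add1,r1:Add3,r2:4,r3:Mul1,r4:117
  c12: stall  regs: r0:Add1,r1:Add3,r2:4,r3:Mul1,r4:117
  c13: CDB Add1=-104; issue ADD r4<-Add1  regs: r0:-104,r1:Add3,r2:4,r3:Mul1,r4:Add1
  c14: CDB Add2=234; issue SUB r4<-Add2  regs: r0:-104,r1:Add3,r2:4,r3:Mul1,r4:Add2
  c15: issue MUL r4<-Mul2  regs: r0:-104,r1:Add3,r2:4,r3:Mul1,r4:Mul2
  c16: CDB Add3=117  regs: r0:-104,r1:117,r2:4,r3:Mul1,r4:Mul2
  c17: -  regs: r0:-104,r1:117,r2:4,r3:Mul1,r4:Mul2
  c18: CDB Mul1=54756  regs: r0:-104,r1:117,r2:4,r3:54756,r4:Mul2
  c19: CDB Mul2=10816  regs: r0:-104,r1:117,r2:4,r3:54756,r4:10816
  c20: CDB Add1=54873  regs: r0:-104,r1:117,r2:4,r3:54756,r4:10816
  c21: -  regs: r0:-104,r1:117,r2:4,r3:54756,r4:10816
  c22: CDB Add2=-54869  regs: r0:-104,r1:117,r2:4,r3:54756,r4:10816

STATUS = VALUE 117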